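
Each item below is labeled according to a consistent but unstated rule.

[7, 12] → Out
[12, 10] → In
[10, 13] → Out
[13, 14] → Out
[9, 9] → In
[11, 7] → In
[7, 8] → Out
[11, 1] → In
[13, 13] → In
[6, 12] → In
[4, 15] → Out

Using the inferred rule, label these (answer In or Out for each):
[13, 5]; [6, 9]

In, Out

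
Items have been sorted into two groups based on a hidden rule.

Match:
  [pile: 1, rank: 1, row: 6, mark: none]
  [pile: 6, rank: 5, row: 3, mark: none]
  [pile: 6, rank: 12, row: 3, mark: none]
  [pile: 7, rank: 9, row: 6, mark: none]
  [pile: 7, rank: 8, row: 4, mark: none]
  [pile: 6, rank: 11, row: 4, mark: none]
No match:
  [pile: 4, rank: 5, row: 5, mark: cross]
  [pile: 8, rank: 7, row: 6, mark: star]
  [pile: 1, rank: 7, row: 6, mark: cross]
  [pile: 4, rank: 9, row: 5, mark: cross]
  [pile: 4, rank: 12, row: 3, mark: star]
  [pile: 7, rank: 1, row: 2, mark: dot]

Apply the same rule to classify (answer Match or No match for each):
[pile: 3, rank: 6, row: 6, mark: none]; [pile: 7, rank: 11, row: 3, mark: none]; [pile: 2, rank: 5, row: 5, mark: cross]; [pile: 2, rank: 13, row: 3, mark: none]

The common property of the 'Match' items is: mark is none. No 'No match' item has it.
[pile: 3, rank: 6, row: 6, mark: none] → mark is none → Match.
[pile: 7, rank: 11, row: 3, mark: none] → mark is none → Match.
[pile: 2, rank: 5, row: 5, mark: cross] → mark is cross → No match.
[pile: 2, rank: 13, row: 3, mark: none] → mark is none → Match.

Match, Match, No match, Match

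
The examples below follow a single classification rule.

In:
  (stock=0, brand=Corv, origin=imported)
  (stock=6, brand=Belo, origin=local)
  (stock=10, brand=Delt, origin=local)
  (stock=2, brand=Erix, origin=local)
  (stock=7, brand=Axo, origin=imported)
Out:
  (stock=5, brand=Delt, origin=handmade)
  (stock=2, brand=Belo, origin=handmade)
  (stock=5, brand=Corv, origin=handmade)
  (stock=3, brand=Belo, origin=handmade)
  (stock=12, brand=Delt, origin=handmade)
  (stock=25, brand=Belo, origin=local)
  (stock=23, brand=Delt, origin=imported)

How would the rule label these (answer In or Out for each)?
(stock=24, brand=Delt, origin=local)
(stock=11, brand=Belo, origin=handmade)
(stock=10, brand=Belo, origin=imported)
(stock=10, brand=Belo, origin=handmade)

Rule: origin is not handmade AND stock ≤ 10. This holds for each 'In' example and fails for each 'Out' one.
(stock=24, brand=Delt, origin=local) — origin is local, stock = 24, hence Out.
(stock=11, brand=Belo, origin=handmade) — origin is handmade, stock = 11, hence Out.
(stock=10, brand=Belo, origin=imported) — origin is imported, stock = 10, hence In.
(stock=10, brand=Belo, origin=handmade) — origin is handmade, stock = 10, hence Out.

Out, Out, In, Out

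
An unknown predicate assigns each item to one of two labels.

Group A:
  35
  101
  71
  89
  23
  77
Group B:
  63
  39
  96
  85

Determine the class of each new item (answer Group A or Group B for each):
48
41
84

'Group A' ⟺ ≡ 2 (mod 3).
48: 48 mod 3 = 0 — doesn't qualify, so Group B.
41: 41 mod 3 = 2 — matches, so Group A.
84: 84 mod 3 = 0 — doesn't qualify, so Group B.

Group B, Group A, Group B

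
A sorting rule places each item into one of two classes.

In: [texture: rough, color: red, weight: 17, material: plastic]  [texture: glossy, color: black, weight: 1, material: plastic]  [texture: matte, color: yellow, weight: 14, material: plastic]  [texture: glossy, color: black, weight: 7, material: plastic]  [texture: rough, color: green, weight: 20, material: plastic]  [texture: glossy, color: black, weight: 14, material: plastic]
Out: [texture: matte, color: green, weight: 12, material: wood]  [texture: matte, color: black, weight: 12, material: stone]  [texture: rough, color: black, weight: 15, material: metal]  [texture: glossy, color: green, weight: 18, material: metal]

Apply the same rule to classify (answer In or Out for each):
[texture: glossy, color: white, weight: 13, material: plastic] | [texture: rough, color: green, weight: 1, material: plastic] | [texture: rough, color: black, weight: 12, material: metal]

In, In, Out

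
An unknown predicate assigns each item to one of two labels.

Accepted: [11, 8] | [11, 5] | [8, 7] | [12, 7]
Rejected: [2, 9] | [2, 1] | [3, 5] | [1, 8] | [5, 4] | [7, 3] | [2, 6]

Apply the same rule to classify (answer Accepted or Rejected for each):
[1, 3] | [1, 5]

Every 'Accepted' example satisfies: sum ≥ 15. None of the 'Rejected' examples do.

Rejected, Rejected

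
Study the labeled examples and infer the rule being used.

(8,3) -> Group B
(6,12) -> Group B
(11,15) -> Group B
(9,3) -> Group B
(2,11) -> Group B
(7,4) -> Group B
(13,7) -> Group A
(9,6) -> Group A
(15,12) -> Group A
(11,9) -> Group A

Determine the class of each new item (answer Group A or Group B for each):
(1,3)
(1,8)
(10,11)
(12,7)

'Group A' ⟺ first > second AND sum ≥ 13.
(1,3): 1 < 3, 1+3 = 4 — does not fit, so Group B. (1,8): 1 < 8, 1+8 = 9 — does not fit, so Group B. (10,11): 10 < 11, 10+11 = 21 — does not fit, so Group B. (12,7): 12 > 7, 12+7 = 19 — checks out, so Group A.

Group B, Group B, Group B, Group A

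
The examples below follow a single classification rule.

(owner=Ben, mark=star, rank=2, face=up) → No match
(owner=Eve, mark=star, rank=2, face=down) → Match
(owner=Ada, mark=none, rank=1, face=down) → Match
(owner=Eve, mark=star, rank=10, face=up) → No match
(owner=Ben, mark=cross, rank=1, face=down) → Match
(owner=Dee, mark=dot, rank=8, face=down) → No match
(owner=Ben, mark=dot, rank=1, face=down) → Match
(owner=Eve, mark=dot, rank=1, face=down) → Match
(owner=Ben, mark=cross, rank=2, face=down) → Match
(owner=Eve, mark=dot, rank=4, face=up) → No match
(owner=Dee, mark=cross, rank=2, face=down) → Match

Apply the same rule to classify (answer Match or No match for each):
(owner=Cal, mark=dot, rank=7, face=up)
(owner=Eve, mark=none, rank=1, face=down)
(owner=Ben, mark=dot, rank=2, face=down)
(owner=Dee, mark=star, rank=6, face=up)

'Match' ⟺ face is down AND rank ≤ 2.
(owner=Cal, mark=dot, rank=7, face=up): No match (face is up, rank = 7). (owner=Eve, mark=none, rank=1, face=down): Match (face is down, rank = 1). (owner=Ben, mark=dot, rank=2, face=down): Match (face is down, rank = 2). (owner=Dee, mark=star, rank=6, face=up): No match (face is up, rank = 6).

No match, Match, Match, No match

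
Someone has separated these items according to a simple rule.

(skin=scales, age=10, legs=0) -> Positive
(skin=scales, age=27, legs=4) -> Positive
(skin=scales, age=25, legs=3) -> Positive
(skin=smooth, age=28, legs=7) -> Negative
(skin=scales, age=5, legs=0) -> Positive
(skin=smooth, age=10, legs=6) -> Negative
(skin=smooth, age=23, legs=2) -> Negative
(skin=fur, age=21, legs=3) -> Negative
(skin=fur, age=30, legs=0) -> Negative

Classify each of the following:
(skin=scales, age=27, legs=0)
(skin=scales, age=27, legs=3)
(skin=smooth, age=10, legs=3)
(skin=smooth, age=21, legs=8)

All 'Positive' examples share one property — skin is scales — and every 'Negative' example lacks it.
(skin=scales, age=27, legs=0): Positive (skin is scales).
(skin=scales, age=27, legs=3): Positive (skin is scales).
(skin=smooth, age=10, legs=3): Negative (skin is smooth).
(skin=smooth, age=21, legs=8): Negative (skin is smooth).

Positive, Positive, Negative, Negative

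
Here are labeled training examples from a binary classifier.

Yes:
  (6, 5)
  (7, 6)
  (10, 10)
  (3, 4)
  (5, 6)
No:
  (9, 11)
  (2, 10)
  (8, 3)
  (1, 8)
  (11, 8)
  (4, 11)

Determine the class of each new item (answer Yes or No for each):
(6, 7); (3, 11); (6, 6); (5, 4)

A rule that fits every label: |first − second| ≤ 1 — true of each 'Yes' example, false of each 'No' one.

Yes, No, Yes, Yes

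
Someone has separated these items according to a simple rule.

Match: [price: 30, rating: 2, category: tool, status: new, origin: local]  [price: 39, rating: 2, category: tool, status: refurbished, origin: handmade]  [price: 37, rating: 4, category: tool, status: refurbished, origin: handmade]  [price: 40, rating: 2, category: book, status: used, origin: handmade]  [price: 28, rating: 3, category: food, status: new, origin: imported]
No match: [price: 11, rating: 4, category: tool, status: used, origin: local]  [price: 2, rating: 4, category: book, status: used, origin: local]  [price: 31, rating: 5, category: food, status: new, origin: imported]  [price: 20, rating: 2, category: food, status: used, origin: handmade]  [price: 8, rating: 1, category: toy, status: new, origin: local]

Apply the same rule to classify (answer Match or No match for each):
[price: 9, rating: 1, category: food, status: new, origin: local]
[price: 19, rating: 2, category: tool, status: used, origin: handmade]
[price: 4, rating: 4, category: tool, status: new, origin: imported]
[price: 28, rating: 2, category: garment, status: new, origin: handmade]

No match, No match, No match, Match

The common property of the 'Match' items is: price ≥ 28 AND rating ≤ 4. No 'No match' item has it.
[price: 9, rating: 1, category: food, status: new, origin: local] — price = 9, rating = 1, hence No match. [price: 19, rating: 2, category: tool, status: used, origin: handmade] — price = 19, rating = 2, hence No match. [price: 4, rating: 4, category: tool, status: new, origin: imported] — price = 4, rating = 4, hence No match. [price: 28, rating: 2, category: garment, status: new, origin: handmade] — price = 28, rating = 2, hence Match.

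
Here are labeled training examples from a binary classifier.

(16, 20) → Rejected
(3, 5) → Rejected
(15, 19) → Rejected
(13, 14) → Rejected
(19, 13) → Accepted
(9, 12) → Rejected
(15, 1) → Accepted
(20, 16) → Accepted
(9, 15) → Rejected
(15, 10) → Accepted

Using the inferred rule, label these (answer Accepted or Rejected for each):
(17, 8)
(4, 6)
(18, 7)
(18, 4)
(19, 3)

The classifier is using: first > second.
(17, 8): 17 > 8 — satisfies this, so Accepted. (4, 6): 4 < 6 — lacks this property, so Rejected. (18, 7): 18 > 7 — satisfies this, so Accepted. (18, 4): 18 > 4 — satisfies this, so Accepted. (19, 3): 19 > 3 — satisfies this, so Accepted.

Accepted, Rejected, Accepted, Accepted, Accepted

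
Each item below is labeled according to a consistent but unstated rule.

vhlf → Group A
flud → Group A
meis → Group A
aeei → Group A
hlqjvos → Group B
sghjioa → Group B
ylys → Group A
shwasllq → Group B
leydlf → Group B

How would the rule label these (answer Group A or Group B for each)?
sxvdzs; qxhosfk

The classifier is using: length 4.
sxvdzs — length 6, hence Group B.
qxhosfk — length 7, hence Group B.

Group B, Group B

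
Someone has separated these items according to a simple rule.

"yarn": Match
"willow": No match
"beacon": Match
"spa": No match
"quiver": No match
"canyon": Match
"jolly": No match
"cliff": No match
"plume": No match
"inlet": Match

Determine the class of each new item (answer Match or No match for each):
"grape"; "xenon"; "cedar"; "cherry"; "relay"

Looking at the examples, the only property every 'Match' case has and every 'No match' case lacks is: contains 'n'.
"grape": No match (no 'n'). "xenon": Match (has 'n'). "cedar": No match (no 'n'). "cherry": No match (no 'n'). "relay": No match (no 'n').

No match, Match, No match, No match, No match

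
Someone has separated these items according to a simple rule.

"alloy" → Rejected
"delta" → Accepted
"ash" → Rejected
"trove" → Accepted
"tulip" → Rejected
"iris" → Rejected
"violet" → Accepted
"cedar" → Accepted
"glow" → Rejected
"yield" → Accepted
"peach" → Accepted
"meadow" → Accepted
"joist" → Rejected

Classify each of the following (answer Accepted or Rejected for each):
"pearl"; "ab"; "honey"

Rule: contains 'e'. This holds for each 'Accepted' example and fails for each 'Rejected' one.
Accepted: "pearl", since has 'e'.
Rejected: "ab", since no 'e'.
Accepted: "honey", since has 'e'.

Accepted, Rejected, Accepted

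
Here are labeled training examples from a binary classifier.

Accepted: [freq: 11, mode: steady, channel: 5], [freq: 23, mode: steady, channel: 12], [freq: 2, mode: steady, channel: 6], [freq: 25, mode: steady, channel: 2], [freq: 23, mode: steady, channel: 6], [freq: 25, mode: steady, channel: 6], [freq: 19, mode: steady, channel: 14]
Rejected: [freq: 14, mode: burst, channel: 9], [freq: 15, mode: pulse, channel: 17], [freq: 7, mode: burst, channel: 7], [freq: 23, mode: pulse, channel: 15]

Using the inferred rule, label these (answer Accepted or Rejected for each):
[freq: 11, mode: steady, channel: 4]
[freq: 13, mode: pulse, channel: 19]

Accepted, Rejected

Comparing the two groups points to one rule — mode is steady.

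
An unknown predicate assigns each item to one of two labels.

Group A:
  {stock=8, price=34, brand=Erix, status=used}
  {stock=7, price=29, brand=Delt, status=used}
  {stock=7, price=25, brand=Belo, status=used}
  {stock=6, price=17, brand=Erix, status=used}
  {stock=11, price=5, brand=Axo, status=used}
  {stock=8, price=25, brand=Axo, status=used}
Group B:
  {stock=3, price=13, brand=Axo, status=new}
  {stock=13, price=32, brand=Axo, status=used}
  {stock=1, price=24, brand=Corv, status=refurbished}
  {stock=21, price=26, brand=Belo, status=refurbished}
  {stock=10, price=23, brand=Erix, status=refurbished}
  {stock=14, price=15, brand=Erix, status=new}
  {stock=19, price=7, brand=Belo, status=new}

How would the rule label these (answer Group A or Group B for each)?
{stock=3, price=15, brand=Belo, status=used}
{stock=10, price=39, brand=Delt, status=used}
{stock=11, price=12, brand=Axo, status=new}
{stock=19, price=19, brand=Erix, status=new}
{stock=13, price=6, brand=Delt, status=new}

Group A, Group A, Group B, Group B, Group B

A rule that fits every label: status is used AND stock ≤ 11 — true of each 'Group A' example, false of each 'Group B' one.
{stock=3, price=15, brand=Belo, status=used}: Group A (status is used, stock = 3).
{stock=10, price=39, brand=Delt, status=used}: Group A (status is used, stock = 10).
{stock=11, price=12, brand=Axo, status=new}: Group B (status is new, stock = 11).
{stock=19, price=19, brand=Erix, status=new}: Group B (status is new, stock = 19).
{stock=13, price=6, brand=Delt, status=new}: Group B (status is new, stock = 13).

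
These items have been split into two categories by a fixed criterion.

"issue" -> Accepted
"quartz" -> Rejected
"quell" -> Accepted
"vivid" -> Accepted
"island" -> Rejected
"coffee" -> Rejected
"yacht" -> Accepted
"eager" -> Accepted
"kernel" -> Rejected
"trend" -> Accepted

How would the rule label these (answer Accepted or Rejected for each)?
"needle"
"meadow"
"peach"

Every 'Accepted' example satisfies: odd length. None of the 'Rejected' examples do.
"needle": length 6, does not satisfy this → Rejected. "meadow": length 6, does not satisfy this → Rejected. "peach": length 5, satisfies this → Accepted.

Rejected, Rejected, Accepted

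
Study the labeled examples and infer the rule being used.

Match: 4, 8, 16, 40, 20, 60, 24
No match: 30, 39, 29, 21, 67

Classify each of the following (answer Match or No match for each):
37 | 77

No match, No match

The distinguishing property — multiple of 4 — holds for all the 'Match' cases and none of the 'No match' cases.
37: 37 = 4·9 + 1, does not satisfy this → No match. 77: 77 = 4·19 + 1, does not satisfy this → No match.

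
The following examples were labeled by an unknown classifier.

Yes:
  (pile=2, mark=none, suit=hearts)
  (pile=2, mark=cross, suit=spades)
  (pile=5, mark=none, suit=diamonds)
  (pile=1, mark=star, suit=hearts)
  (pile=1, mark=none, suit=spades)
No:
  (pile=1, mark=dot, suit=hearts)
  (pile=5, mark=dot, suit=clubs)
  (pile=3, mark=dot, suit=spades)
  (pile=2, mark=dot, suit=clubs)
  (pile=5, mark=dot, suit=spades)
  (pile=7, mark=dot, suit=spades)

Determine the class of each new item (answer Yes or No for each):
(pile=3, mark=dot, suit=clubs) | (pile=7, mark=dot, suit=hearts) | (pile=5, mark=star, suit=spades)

No, No, Yes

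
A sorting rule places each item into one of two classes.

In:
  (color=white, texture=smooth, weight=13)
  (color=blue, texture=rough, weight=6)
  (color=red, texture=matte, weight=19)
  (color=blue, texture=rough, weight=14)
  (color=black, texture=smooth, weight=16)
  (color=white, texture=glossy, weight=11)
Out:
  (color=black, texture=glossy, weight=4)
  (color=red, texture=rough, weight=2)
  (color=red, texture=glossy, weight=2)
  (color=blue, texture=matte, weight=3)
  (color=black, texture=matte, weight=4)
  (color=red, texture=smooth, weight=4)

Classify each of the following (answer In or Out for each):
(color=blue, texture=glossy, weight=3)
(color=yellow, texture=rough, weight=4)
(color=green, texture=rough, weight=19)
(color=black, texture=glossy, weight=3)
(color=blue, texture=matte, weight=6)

The pattern is that an item is 'In' exactly when: weight ≥ 6.
(color=blue, texture=glossy, weight=3) — weight = 3, hence Out. (color=yellow, texture=rough, weight=4) — weight = 4, hence Out. (color=green, texture=rough, weight=19) — weight = 19, hence In. (color=black, texture=glossy, weight=3) — weight = 3, hence Out. (color=blue, texture=matte, weight=6) — weight = 6, hence In.

Out, Out, In, Out, In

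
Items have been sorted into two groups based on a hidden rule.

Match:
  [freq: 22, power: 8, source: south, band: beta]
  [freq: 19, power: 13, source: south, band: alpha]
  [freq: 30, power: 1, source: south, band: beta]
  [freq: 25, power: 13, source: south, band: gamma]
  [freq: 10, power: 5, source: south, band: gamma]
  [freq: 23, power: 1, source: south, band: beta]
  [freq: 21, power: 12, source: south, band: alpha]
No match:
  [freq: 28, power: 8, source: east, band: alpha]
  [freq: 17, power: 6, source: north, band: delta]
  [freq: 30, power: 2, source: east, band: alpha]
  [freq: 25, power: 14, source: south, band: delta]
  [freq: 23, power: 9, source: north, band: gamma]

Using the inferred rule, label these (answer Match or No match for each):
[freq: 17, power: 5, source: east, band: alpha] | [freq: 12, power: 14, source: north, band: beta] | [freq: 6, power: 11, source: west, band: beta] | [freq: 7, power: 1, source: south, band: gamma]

No match, No match, No match, Match

The pattern is that an item is 'Match' exactly when: source is south AND power ≤ 13.
[freq: 17, power: 5, source: east, band: alpha]: No match (source is east, power = 5). [freq: 12, power: 14, source: north, band: beta]: No match (source is north, power = 14). [freq: 6, power: 11, source: west, band: beta]: No match (source is west, power = 11). [freq: 7, power: 1, source: south, band: gamma]: Match (source is south, power = 1).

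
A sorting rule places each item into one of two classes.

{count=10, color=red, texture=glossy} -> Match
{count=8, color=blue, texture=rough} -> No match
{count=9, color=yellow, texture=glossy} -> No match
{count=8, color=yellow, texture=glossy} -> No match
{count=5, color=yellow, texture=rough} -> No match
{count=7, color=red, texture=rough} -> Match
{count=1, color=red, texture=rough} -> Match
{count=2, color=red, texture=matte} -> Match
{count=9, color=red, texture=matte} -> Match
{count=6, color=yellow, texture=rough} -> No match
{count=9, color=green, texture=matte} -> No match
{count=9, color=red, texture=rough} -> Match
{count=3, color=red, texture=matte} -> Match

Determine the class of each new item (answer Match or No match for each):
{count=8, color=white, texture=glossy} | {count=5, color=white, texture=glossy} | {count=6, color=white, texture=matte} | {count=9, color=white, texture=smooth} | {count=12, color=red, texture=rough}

A rule that fits every label: color is red — true of each 'Match' example, false of each 'No match' one.
No match: {count=8, color=white, texture=glossy}, since color is white.
No match: {count=5, color=white, texture=glossy}, since color is white.
No match: {count=6, color=white, texture=matte}, since color is white.
No match: {count=9, color=white, texture=smooth}, since color is white.
Match: {count=12, color=red, texture=rough}, since color is red.

No match, No match, No match, No match, Match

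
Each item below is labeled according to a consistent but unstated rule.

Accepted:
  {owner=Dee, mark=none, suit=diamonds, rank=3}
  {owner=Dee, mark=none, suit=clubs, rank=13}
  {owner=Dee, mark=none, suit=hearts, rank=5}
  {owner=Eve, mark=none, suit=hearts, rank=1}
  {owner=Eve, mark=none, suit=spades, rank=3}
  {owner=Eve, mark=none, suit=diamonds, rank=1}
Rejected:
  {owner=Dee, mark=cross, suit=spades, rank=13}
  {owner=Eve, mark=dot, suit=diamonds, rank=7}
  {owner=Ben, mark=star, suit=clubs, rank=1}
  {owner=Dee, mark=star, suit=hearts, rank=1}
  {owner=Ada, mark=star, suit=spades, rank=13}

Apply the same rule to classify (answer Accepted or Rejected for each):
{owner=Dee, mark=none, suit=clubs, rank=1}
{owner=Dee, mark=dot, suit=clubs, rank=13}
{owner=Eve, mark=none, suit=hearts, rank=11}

Accepted, Rejected, Accepted

Looking at the examples, the only property every 'Accepted' case has and every 'Rejected' case lacks is: mark is none.
{owner=Dee, mark=none, suit=clubs, rank=1}: Accepted (mark is none). {owner=Dee, mark=dot, suit=clubs, rank=13}: Rejected (mark is dot). {owner=Eve, mark=none, suit=hearts, rank=11}: Accepted (mark is none).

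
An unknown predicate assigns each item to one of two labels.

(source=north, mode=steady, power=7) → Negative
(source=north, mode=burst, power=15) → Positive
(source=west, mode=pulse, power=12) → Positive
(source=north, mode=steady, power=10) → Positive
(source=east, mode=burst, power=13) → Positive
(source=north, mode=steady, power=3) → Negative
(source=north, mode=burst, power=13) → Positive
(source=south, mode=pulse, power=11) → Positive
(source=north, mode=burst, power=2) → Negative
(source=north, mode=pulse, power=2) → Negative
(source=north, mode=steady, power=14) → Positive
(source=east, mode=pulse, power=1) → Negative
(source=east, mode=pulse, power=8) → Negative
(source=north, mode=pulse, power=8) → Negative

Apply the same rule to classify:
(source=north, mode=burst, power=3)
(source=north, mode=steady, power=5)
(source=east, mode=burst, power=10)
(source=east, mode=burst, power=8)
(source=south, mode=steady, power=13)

Every 'Positive' example satisfies: power ≥ 10. None of the 'Negative' examples do.

Negative, Negative, Positive, Negative, Positive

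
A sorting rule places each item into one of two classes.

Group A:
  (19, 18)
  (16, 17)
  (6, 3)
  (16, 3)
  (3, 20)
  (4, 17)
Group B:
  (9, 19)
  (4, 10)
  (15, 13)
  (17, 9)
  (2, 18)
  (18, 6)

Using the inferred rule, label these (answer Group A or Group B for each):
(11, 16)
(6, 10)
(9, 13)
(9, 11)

Group A, Group B, Group B, Group B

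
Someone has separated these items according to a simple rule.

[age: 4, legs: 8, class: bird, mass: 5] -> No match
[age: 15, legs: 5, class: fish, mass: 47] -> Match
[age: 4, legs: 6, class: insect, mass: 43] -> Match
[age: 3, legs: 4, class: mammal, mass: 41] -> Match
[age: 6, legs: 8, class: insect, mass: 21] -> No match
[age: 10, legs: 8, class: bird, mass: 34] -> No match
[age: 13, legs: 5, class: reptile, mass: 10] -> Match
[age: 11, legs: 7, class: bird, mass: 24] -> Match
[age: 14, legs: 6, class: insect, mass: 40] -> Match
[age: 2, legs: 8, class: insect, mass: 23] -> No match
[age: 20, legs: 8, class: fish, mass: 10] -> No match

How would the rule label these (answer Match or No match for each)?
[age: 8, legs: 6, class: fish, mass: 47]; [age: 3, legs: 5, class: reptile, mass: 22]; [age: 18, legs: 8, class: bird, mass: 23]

The classifier is using: legs ≤ 7.
[age: 8, legs: 6, class: fish, mass: 47]: legs = 6, satisfies this → Match.
[age: 3, legs: 5, class: reptile, mass: 22]: legs = 5, satisfies this → Match.
[age: 18, legs: 8, class: bird, mass: 23]: legs = 8, does not fit → No match.

Match, Match, No match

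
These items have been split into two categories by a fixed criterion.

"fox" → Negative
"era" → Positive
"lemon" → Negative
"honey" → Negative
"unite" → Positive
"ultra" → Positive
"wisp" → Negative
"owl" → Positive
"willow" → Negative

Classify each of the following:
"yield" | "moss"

The simplest hypothesis consistent with all the labels is: starts with a vowel.
"yield" — starts with 'y', hence Negative.
"moss" — starts with 'm', hence Negative.

Negative, Negative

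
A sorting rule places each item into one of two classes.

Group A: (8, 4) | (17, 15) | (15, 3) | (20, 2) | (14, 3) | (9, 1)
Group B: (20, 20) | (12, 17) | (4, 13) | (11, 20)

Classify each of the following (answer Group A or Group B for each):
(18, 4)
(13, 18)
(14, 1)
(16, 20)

Group A, Group B, Group A, Group B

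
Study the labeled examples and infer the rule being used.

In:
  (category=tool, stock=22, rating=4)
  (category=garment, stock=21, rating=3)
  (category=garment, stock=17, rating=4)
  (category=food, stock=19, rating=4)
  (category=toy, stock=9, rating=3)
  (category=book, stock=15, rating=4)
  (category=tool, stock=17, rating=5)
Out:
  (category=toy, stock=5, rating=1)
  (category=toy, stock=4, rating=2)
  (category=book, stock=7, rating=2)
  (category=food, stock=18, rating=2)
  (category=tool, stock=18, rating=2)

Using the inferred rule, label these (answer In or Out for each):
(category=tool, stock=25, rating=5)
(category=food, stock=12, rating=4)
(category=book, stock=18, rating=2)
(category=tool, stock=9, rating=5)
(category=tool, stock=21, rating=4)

In, In, Out, In, In

All 'In' examples share one property — rating ≥ 3 — and every 'Out' example lacks it.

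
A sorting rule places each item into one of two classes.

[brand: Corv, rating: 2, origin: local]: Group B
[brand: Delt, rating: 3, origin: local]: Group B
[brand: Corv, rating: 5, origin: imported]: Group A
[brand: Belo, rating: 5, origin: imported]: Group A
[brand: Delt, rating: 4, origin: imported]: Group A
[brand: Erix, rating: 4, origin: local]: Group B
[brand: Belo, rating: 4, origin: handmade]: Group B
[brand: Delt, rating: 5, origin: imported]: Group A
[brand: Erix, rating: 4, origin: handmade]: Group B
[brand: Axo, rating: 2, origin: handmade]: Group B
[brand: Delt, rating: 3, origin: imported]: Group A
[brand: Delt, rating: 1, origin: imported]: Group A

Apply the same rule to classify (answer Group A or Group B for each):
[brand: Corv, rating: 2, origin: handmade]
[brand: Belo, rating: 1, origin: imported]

Group B, Group A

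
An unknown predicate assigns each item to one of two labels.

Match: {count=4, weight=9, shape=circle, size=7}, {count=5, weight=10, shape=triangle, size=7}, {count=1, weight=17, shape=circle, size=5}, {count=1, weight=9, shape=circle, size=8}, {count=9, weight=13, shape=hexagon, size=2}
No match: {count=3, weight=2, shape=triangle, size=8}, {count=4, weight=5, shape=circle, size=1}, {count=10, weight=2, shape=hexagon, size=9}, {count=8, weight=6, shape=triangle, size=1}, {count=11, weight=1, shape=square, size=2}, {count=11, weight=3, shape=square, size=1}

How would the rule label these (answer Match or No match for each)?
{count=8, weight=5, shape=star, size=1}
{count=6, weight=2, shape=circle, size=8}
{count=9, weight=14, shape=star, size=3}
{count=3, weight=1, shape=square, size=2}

The distinguishing property — weight ≥ 9 — holds for all the 'Match' cases and none of the 'No match' cases.
{count=8, weight=5, shape=star, size=1} → weight = 5 → No match.
{count=6, weight=2, shape=circle, size=8} → weight = 2 → No match.
{count=9, weight=14, shape=star, size=3} → weight = 14 → Match.
{count=3, weight=1, shape=square, size=2} → weight = 1 → No match.

No match, No match, Match, No match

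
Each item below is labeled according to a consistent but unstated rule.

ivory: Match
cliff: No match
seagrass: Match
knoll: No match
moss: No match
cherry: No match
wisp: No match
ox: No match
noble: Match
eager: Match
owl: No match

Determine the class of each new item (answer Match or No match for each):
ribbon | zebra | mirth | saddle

Match, Match, No match, Match

The common property of the 'Match' items is: has ≥ 2 vowels. No 'No match' item has it.
ribbon — 2 vowels, hence Match.
zebra — 2 vowels, hence Match.
mirth — 1 vowel, hence No match.
saddle — 2 vowels, hence Match.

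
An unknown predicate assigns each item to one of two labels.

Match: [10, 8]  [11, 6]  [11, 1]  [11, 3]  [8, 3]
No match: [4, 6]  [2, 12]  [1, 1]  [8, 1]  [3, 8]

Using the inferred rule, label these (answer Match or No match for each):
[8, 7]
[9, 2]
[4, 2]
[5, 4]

Rule: first > second AND sum ≥ 10. This holds for each 'Match' example and fails for each 'No match' one.
[8, 7]: Match (8 > 7, 8+7 = 15).
[9, 2]: Match (9 > 2, 9+2 = 11).
[4, 2]: No match (4 > 2, 4+2 = 6).
[5, 4]: No match (5 > 4, 5+4 = 9).

Match, Match, No match, No match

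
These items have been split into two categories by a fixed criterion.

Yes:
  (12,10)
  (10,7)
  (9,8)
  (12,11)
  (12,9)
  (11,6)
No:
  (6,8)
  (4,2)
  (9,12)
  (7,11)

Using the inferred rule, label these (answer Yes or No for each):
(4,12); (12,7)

Rule: first > second AND sum ≥ 14. This holds for each 'Yes' example and fails for each 'No' one.

No, Yes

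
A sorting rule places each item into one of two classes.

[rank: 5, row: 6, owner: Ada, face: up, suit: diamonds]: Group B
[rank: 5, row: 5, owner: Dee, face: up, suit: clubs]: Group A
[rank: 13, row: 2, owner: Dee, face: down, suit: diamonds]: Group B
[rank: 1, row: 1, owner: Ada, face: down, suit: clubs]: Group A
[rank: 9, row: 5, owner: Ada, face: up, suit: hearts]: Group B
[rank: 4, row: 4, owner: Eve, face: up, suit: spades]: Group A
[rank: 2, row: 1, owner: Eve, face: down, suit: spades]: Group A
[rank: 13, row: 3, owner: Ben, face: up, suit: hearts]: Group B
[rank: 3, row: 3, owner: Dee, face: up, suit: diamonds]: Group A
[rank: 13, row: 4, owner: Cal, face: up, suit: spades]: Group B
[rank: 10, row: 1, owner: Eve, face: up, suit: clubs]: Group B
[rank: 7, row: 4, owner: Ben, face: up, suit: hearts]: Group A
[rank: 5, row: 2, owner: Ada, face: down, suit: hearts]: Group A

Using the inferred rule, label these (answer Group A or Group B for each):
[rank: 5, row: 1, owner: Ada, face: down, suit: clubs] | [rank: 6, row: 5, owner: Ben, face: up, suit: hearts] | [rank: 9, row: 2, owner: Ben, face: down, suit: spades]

Group A, Group A, Group B

All 'Group A' examples share one property — row ≤ 5 AND rank ≤ 7 — and every 'Group B' example lacks it.
[rank: 5, row: 1, owner: Ada, face: down, suit: clubs] — row = 1, rank = 5, hence Group A.
[rank: 6, row: 5, owner: Ben, face: up, suit: hearts] — row = 5, rank = 6, hence Group A.
[rank: 9, row: 2, owner: Ben, face: down, suit: spades] — row = 2, rank = 9, hence Group B.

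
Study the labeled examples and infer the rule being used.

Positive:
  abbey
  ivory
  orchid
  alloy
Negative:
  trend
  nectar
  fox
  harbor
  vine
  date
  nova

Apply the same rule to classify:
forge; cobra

Negative, Negative

The rule appears to be: starts with a vowel.
forge → starts with 'f' → Negative. cobra → starts with 'c' → Negative.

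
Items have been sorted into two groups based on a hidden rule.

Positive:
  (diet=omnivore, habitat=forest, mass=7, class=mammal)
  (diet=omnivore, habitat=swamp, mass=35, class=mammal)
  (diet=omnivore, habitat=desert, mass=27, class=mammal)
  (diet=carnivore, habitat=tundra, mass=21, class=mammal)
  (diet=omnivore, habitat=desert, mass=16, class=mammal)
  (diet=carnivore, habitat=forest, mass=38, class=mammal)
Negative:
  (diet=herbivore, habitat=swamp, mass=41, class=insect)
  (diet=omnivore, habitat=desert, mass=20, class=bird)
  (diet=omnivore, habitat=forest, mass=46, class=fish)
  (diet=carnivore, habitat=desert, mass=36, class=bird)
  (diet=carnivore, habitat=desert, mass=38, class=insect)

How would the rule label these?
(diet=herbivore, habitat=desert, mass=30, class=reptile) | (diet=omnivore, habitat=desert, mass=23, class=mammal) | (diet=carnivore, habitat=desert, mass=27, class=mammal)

Negative, Positive, Positive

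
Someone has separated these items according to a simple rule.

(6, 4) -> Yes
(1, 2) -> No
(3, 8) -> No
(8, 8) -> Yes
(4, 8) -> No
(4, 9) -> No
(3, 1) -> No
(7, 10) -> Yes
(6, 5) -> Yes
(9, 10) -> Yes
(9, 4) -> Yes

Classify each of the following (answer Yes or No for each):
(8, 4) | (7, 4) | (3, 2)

'Yes' ⟺ first ≥ 5.

Yes, Yes, No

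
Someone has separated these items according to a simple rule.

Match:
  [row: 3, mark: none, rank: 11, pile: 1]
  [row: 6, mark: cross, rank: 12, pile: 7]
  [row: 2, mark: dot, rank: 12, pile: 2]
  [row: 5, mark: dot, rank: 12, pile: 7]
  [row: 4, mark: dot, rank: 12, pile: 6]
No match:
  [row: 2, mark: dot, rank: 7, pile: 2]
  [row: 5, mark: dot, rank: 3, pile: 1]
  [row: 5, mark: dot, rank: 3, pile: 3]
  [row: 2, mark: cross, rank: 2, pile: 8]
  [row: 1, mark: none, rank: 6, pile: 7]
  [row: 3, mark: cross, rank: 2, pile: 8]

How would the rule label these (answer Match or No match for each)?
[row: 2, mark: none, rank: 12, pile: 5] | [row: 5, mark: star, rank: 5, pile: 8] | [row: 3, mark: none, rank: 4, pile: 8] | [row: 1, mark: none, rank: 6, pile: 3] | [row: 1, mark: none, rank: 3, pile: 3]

Match, No match, No match, No match, No match

The rule appears to be: rank ≥ 11.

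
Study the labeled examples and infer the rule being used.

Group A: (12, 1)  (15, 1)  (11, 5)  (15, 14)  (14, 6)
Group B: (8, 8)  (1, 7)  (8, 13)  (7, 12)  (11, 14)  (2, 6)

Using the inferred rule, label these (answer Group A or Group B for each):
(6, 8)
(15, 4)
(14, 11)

Group B, Group A, Group A

Comparing the two groups points to one rule — first > second.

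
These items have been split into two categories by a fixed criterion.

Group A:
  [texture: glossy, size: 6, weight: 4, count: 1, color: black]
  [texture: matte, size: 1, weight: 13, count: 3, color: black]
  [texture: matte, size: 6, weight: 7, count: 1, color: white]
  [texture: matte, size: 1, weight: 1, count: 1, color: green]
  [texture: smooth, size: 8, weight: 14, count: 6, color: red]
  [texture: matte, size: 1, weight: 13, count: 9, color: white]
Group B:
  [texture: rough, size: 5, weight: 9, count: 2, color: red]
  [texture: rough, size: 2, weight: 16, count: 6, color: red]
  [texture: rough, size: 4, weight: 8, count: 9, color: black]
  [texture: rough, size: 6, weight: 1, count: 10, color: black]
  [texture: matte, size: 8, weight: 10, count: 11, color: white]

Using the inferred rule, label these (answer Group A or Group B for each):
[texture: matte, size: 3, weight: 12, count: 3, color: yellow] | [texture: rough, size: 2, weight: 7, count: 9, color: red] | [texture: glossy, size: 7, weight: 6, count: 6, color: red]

Group A, Group B, Group A

All 'Group A' examples share one property — texture is not rough AND count ≤ 9 — and every 'Group B' example lacks it.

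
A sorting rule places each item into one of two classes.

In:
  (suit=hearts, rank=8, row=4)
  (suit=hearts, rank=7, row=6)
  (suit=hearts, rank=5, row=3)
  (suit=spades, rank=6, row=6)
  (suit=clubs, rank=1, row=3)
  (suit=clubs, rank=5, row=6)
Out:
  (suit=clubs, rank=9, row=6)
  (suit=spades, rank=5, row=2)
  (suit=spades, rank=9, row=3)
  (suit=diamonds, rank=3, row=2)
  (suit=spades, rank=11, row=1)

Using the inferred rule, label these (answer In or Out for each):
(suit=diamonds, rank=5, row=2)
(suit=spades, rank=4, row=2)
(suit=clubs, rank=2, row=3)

Out, Out, In

All 'In' examples share one property — row ≥ 3 AND rank ≤ 8 — and every 'Out' example lacks it.
(suit=diamonds, rank=5, row=2): Out (row = 2, rank = 5). (suit=spades, rank=4, row=2): Out (row = 2, rank = 4). (suit=clubs, rank=2, row=3): In (row = 3, rank = 2).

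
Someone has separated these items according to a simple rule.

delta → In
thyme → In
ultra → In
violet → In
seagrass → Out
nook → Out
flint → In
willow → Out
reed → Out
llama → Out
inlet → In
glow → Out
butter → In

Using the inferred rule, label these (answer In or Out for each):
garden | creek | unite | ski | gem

Out, Out, In, Out, Out

One predicate separates the groups cleanly: contains 't'.
garden — no 't', hence Out.
creek — no 't', hence Out.
unite — has 't', hence In.
ski — no 't', hence Out.
gem — no 't', hence Out.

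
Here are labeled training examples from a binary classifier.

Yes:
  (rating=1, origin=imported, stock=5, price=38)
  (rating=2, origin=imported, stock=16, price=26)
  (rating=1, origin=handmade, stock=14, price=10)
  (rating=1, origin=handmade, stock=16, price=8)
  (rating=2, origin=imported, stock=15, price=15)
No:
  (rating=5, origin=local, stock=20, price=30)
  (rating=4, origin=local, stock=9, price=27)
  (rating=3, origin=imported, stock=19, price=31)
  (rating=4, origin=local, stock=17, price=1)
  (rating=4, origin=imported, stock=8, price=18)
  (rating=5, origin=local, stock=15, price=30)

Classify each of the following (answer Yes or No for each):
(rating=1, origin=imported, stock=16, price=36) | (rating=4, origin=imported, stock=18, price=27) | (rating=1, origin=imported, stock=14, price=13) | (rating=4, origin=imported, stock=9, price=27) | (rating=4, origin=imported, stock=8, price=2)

Yes, No, Yes, No, No

All 'Yes' examples share one property — rating ≤ 2 — and every 'No' example lacks it.
(rating=1, origin=imported, stock=16, price=36): rating = 1, satisfies this → Yes.
(rating=4, origin=imported, stock=18, price=27): rating = 4, lacks this property → No.
(rating=1, origin=imported, stock=14, price=13): rating = 1, satisfies this → Yes.
(rating=4, origin=imported, stock=9, price=27): rating = 4, lacks this property → No.
(rating=4, origin=imported, stock=8, price=2): rating = 4, lacks this property → No.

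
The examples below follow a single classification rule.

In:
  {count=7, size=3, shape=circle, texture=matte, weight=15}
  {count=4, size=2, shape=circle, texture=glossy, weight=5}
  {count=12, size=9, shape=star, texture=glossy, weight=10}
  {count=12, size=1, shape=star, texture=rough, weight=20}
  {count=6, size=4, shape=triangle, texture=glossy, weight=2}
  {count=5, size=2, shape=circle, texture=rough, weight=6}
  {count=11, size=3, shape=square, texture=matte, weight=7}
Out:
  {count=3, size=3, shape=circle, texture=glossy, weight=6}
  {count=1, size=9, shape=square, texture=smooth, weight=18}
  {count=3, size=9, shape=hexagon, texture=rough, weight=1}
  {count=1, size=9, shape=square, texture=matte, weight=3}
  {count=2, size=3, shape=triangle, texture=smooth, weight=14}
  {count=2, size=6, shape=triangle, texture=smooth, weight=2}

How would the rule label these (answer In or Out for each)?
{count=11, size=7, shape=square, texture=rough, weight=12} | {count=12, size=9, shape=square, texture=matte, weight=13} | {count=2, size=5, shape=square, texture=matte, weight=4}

In, In, Out

All 'In' examples share one property — count ≥ 4 — and every 'Out' example lacks it.
In: {count=11, size=7, shape=square, texture=rough, weight=12}, since count = 11.
In: {count=12, size=9, shape=square, texture=matte, weight=13}, since count = 12.
Out: {count=2, size=5, shape=square, texture=matte, weight=4}, since count = 2.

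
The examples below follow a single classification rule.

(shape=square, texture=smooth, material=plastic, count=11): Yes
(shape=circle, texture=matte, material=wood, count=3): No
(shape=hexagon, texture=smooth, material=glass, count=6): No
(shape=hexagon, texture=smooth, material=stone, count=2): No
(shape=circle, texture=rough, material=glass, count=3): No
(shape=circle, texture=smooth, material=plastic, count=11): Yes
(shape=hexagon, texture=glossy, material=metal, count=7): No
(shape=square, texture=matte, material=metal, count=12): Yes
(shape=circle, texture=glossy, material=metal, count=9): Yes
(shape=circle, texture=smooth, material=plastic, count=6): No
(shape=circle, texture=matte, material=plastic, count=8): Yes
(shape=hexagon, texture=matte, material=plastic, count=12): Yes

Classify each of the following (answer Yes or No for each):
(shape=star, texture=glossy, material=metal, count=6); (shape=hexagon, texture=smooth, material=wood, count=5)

No, No

The pattern is that an item is 'Yes' exactly when: count ≥ 8.
(shape=star, texture=glossy, material=metal, count=6): count = 6 — does not pass, so No.
(shape=hexagon, texture=smooth, material=wood, count=5): count = 5 — does not pass, so No.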